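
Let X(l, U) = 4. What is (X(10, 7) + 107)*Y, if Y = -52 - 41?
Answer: -10323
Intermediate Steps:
Y = -93
(X(10, 7) + 107)*Y = (4 + 107)*(-93) = 111*(-93) = -10323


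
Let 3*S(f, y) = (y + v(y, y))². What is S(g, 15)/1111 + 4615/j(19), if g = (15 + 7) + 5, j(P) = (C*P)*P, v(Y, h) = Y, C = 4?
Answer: 5560465/1604284 ≈ 3.4660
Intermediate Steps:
j(P) = 4*P² (j(P) = (4*P)*P = 4*P²)
g = 27 (g = 22 + 5 = 27)
S(f, y) = 4*y²/3 (S(f, y) = (y + y)²/3 = (2*y)²/3 = (4*y²)/3 = 4*y²/3)
S(g, 15)/1111 + 4615/j(19) = ((4/3)*15²)/1111 + 4615/((4*19²)) = ((4/3)*225)*(1/1111) + 4615/((4*361)) = 300*(1/1111) + 4615/1444 = 300/1111 + 4615*(1/1444) = 300/1111 + 4615/1444 = 5560465/1604284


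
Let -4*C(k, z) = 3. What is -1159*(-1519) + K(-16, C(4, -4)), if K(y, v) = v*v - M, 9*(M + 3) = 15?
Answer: 84505099/48 ≈ 1.7605e+6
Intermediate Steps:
M = -4/3 (M = -3 + (1/9)*15 = -3 + 5/3 = -4/3 ≈ -1.3333)
C(k, z) = -3/4 (C(k, z) = -1/4*3 = -3/4)
K(y, v) = 4/3 + v**2 (K(y, v) = v*v - 1*(-4/3) = v**2 + 4/3 = 4/3 + v**2)
-1159*(-1519) + K(-16, C(4, -4)) = -1159*(-1519) + (4/3 + (-3/4)**2) = 1760521 + (4/3 + 9/16) = 1760521 + 91/48 = 84505099/48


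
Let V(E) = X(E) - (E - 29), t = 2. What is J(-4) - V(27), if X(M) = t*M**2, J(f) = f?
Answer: -1464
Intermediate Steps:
X(M) = 2*M**2
V(E) = 29 - E + 2*E**2 (V(E) = 2*E**2 - (E - 29) = 2*E**2 - (-29 + E) = 2*E**2 + (29 - E) = 29 - E + 2*E**2)
J(-4) - V(27) = -4 - (29 - 1*27 + 2*27**2) = -4 - (29 - 27 + 2*729) = -4 - (29 - 27 + 1458) = -4 - 1*1460 = -4 - 1460 = -1464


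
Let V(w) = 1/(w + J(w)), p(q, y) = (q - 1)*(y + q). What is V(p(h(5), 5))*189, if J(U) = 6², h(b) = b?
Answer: 189/76 ≈ 2.4868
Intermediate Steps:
J(U) = 36
p(q, y) = (-1 + q)*(q + y)
V(w) = 1/(36 + w) (V(w) = 1/(w + 36) = 1/(36 + w))
V(p(h(5), 5))*189 = 189/(36 + (5² - 1*5 - 1*5 + 5*5)) = 189/(36 + (25 - 5 - 5 + 25)) = 189/(36 + 40) = 189/76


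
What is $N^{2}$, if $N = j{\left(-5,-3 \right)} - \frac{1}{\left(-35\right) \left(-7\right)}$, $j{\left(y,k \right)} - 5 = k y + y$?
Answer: $\frac{13498276}{60025} \approx 224.88$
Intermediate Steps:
$j{\left(y,k \right)} = 5 + y + k y$ ($j{\left(y,k \right)} = 5 + \left(k y + y\right) = 5 + \left(y + k y\right) = 5 + y + k y$)
$N = \frac{3674}{245}$ ($N = \left(5 - 5 - -15\right) - \frac{1}{\left(-35\right) \left(-7\right)} = \left(5 - 5 + 15\right) - \left(- \frac{1}{35}\right) \left(- \frac{1}{7}\right) = 15 - \frac{1}{245} = \frac{3674}{245} \approx 14.996$)
$N^{2} = \left(\frac{3674}{245}\right)^{2} = \frac{13498276}{60025}$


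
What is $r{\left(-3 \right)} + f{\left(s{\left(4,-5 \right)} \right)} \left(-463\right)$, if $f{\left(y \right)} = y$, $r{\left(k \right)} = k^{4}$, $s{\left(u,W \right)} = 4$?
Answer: $-1771$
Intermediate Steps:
$r{\left(-3 \right)} + f{\left(s{\left(4,-5 \right)} \right)} \left(-463\right) = \left(-3\right)^{4} + 4 \left(-463\right) = 81 - 1852 = -1771$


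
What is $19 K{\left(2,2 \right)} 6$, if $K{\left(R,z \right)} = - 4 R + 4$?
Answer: $-456$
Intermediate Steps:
$K{\left(R,z \right)} = 4 - 4 R$
$19 K{\left(2,2 \right)} 6 = 19 \left(4 - 8\right) 6 = 19 \left(-4\right) 6 = \left(-76\right) 6 = -456$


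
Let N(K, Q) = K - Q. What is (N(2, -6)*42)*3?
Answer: 1008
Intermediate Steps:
(N(2, -6)*42)*3 = ((2 - 1*(-6))*42)*3 = ((2 + 6)*42)*3 = (8*42)*3 = 336*3 = 1008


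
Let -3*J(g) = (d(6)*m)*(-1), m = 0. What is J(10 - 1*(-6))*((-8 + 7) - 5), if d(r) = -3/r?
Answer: 0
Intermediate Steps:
J(g) = 0 (J(g) = --3/6*0*(-1)/3 = --3*⅙*0*(-1)/3 = -(-½*0)*(-1)/3 = -0*(-1) = -⅓*0 = 0)
J(10 - 1*(-6))*((-8 + 7) - 5) = 0*((-8 + 7) - 5) = 0*(-1 - 5) = 0*(-6) = 0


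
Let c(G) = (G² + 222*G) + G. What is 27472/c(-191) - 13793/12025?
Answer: -1993527/353350 ≈ -5.6418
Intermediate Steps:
c(G) = G² + 223*G
27472/c(-191) - 13793/12025 = 27472/((-191*(223 - 191))) - 13793/12025 = 27472/((-191*32)) - 13793*1/12025 = 27472/(-6112) - 1061/925 = 27472*(-1/6112) - 1061/925 = -1717/382 - 1061/925 = -1993527/353350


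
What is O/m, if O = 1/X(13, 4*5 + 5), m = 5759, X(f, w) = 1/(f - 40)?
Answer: -27/5759 ≈ -0.0046883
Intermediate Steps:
X(f, w) = 1/(-40 + f)
O = -27 (O = 1/(1/(-40 + 13)) = 1/(1/(-27)) = 1/(-1/27) = -27)
O/m = -27/5759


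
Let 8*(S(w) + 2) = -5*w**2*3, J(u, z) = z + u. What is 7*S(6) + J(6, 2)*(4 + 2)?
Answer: -877/2 ≈ -438.50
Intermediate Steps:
J(u, z) = u + z
S(w) = -2 - 15*w**2/8 (S(w) = -2 + (-5*w**2*3)/8 = -2 + (-15*w**2)/8 = -2 - 15*w**2/8)
7*S(6) + J(6, 2)*(4 + 2) = 7*(-2 - 15/8*6**2) + (6 + 2)*(4 + 2) = 7*(-2 - 15/8*36) + 8*6 = 7*(-2 - 135/2) + 48 = 7*(-139/2) + 48 = -973/2 + 48 = -877/2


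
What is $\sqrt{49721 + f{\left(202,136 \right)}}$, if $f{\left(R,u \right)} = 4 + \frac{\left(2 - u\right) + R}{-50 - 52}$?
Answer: $\frac{\sqrt{447519}}{3} \approx 222.99$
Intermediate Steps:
$f{\left(R,u \right)} = \frac{203}{51} - \frac{R}{102} + \frac{u}{102}$ ($f{\left(R,u \right)} = 4 + \frac{2 + R - u}{-102} = 4 + \left(2 + R - u\right) \left(- \frac{1}{102}\right) = 4 - \left(\frac{1}{51} - \frac{u}{102} + \frac{R}{102}\right) = \frac{203}{51} - \frac{R}{102} + \frac{u}{102}$)
$\sqrt{49721 + f{\left(202,136 \right)}} = \sqrt{49721 + \left(\frac{203}{51} - \frac{101}{51} + \frac{1}{102} \cdot 136\right)} = \sqrt{49721 + \left(\frac{203}{51} - \frac{101}{51} + \frac{4}{3}\right)} = \sqrt{49721 + \frac{10}{3}} = \sqrt{\frac{149173}{3}} = \frac{\sqrt{447519}}{3}$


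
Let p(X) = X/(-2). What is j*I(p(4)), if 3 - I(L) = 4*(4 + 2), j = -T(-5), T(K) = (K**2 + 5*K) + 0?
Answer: 0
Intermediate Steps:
T(K) = K**2 + 5*K
p(X) = -X/2 (p(X) = X*(-1/2) = -X/2)
j = 0 (j = -(-5)*(5 - 5) = -(-5)*0 = -1*0 = 0)
I(L) = -21 (I(L) = 3 - 4*(4 + 2) = 3 - 4*6 = 3 - 1*24 = 3 - 24 = -21)
j*I(p(4)) = 0*(-21) = 0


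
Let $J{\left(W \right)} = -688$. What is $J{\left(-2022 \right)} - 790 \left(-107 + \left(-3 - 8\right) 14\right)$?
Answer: $205502$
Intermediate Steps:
$J{\left(-2022 \right)} - 790 \left(-107 + \left(-3 - 8\right) 14\right) = -688 - 790 \left(-107 + \left(-3 - 8\right) 14\right) = -688 - 790 \left(-107 - 154\right) = -688 - 790 \left(-261\right) = -688 - -206190 = -688 + 206190 = 205502$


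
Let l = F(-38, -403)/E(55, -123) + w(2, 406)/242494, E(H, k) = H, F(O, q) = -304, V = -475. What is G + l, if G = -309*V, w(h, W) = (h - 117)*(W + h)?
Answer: 978743413987/6668585 ≈ 1.4677e+5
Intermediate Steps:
w(h, W) = (-117 + h)*(W + h)
l = -38149388/6668585 (l = -304/55 + (2² - 117*406 - 117*2 + 406*2)/242494 = -304*1/55 + (4 - 47502 - 234 + 812)*(1/242494) = -304/55 - 46920*1/242494 = -304/55 - 23460/121247 = -38149388/6668585 ≈ -5.7208)
G = 146775 (G = -309*(-475) = 146775)
G + l = 146775 - 38149388/6668585 = 978743413987/6668585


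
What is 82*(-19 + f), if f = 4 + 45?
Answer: 2460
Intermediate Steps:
f = 49
82*(-19 + f) = 82*(-19 + 49) = 82*30 = 2460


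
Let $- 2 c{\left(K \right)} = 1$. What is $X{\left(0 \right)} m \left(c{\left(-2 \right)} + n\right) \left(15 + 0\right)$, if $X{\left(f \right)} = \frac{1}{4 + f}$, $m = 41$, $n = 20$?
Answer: $\frac{23985}{8} \approx 2998.1$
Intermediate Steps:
$c{\left(K \right)} = - \frac{1}{2}$ ($c{\left(K \right)} = \left(- \frac{1}{2}\right) 1 = - \frac{1}{2}$)
$X{\left(0 \right)} m \left(c{\left(-2 \right)} + n\right) \left(15 + 0\right) = \frac{1}{4 + 0} \cdot 41 \left(- \frac{1}{2} + 20\right) \left(15 + 0\right) = \frac{1}{4} \cdot 41 \cdot \frac{39}{2} \cdot 15 = \frac{1}{4} \cdot 41 \cdot \frac{585}{2} = \frac{41}{4} \cdot \frac{585}{2} = \frac{23985}{8}$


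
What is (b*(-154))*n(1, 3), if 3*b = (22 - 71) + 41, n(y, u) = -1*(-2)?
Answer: 2464/3 ≈ 821.33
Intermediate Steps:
n(y, u) = 2
b = -8/3 (b = ((22 - 71) + 41)/3 = (-49 + 41)/3 = (⅓)*(-8) = -8/3 ≈ -2.6667)
(b*(-154))*n(1, 3) = -8/3*(-154)*2 = (1232/3)*2 = 2464/3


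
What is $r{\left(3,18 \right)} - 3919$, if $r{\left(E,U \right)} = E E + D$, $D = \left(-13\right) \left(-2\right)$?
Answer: $-3884$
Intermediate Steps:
$D = 26$
$r{\left(E,U \right)} = 26 + E^{2}$ ($r{\left(E,U \right)} = E E + 26 = E^{2} + 26 = 26 + E^{2}$)
$r{\left(3,18 \right)} - 3919 = \left(26 + 3^{2}\right) - 3919 = \left(26 + 9\right) - 3919 = 35 - 3919 = -3884$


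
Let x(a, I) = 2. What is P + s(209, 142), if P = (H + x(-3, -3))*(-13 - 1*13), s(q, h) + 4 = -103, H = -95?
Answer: 2311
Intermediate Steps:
s(q, h) = -107 (s(q, h) = -4 - 103 = -107)
P = 2418 (P = (-95 + 2)*(-13 - 1*13) = -93*(-13 - 13) = -93*(-26) = 2418)
P + s(209, 142) = 2418 - 107 = 2311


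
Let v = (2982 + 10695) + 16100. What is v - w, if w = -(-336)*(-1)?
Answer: 30113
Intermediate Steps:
v = 29777 (v = 13677 + 16100 = 29777)
w = -336 (w = -21*16 = -336)
v - w = 29777 - 1*(-336) = 29777 + 336 = 30113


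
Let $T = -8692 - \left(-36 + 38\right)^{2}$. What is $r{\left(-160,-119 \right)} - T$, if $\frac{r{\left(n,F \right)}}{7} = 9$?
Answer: $8759$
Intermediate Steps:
$r{\left(n,F \right)} = 63$ ($r{\left(n,F \right)} = 7 \cdot 9 = 63$)
$T = -8696$ ($T = -8692 - 2^{2} = -8692 - 4 = -8696$)
$r{\left(-160,-119 \right)} - T = 63 - -8696 = 63 + 8696 = 8759$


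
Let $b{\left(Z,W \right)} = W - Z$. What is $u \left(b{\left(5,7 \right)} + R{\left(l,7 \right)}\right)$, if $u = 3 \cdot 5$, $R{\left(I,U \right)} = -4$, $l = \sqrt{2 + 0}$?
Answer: $-30$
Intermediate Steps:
$l = \sqrt{2} \approx 1.4142$
$u = 15$
$u \left(b{\left(5,7 \right)} + R{\left(l,7 \right)}\right) = 15 \left(\left(7 - 5\right) - 4\right) = 15 \left(2 - 4\right) = 15 \left(-2\right) = -30$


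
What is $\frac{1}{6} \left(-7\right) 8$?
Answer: $- \frac{28}{3} \approx -9.3333$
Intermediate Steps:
$\frac{1}{6} \left(-7\right) 8 = \left(- \frac{7}{6}\right) 8 = - \frac{28}{3}$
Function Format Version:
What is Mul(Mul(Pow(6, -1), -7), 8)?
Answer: Rational(-28, 3) ≈ -9.3333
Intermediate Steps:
Mul(Mul(Pow(6, -1), -7), 8) = Mul(Mul(Rational(1, 6), -7), 8) = Mul(Rational(-7, 6), 8) = Rational(-28, 3)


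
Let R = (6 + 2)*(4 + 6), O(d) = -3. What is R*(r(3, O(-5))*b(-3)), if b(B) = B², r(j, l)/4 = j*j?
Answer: 25920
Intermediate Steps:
r(j, l) = 4*j² (r(j, l) = 4*(j*j) = 4*j²)
R = 80 (R = 8*10 = 80)
R*(r(3, O(-5))*b(-3)) = 80*((4*3²)*(-3)²) = 80*((4*9)*9) = 80*(36*9) = 80*324 = 25920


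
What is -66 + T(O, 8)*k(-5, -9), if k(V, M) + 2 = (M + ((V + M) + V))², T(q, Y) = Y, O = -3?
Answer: 6190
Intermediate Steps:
k(V, M) = -2 + (2*M + 2*V)² (k(V, M) = -2 + (M + ((V + M) + V))² = -2 + (M + ((M + V) + V))² = -2 + (M + (M + 2*V))² = -2 + (2*M + 2*V)²)
-66 + T(O, 8)*k(-5, -9) = -66 + 8*(-2 + 4*(-9 - 5)²) = -66 + 8*(-2 + 4*(-14)²) = -66 + 8*(-2 + 4*196) = -66 + 8*(-2 + 784) = -66 + 8*782 = -66 + 6256 = 6190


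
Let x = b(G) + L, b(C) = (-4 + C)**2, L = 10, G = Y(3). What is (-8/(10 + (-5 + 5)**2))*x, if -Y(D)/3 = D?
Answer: -716/5 ≈ -143.20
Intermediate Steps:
Y(D) = -3*D
G = -9 (G = -3*3 = -9)
x = 179 (x = (-4 - 9)**2 + 10 = (-13)**2 + 10 = 169 + 10 = 179)
(-8/(10 + (-5 + 5)**2))*x = -8/(10 + (-5 + 5)**2)*179 = -8/(10 + 0**2)*179 = -8/(10 + 0)*179 = -8/10*179 = -8*1/10*179 = -4/5*179 = -716/5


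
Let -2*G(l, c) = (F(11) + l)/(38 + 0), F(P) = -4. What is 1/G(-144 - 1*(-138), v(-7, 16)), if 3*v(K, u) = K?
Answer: 38/5 ≈ 7.6000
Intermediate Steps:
v(K, u) = K/3
G(l, c) = 1/19 - l/76 (G(l, c) = -(-4 + l)/(2*(38 + 0)) = -(-4 + l)/(2*38) = -(-2/19 + l/38)/2 = 1/19 - l/76)
1/G(-144 - 1*(-138), v(-7, 16)) = 1/(1/19 - (-144 - 1*(-138))/76) = 1/(1/19 - (-144 + 138)/76) = 1/(1/19 - 1/76*(-6)) = 1/(1/19 + 3/38) = 1/(5/38) = 38/5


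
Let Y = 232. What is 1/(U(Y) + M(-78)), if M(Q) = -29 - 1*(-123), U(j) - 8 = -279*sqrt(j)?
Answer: -17/3008118 - 31*sqrt(58)/1002706 ≈ -0.00024110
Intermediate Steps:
U(j) = 8 - 279*sqrt(j)
M(Q) = 94 (M(Q) = -29 + 123 = 94)
1/(U(Y) + M(-78)) = 1/((8 - 558*sqrt(58)) + 94) = 1/(102 - 558*sqrt(58))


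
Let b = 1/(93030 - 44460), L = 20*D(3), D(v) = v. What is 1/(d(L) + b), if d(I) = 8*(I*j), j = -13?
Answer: -48570/303076799 ≈ -0.00016026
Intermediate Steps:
L = 60 (L = 20*3 = 60)
d(I) = -104*I (d(I) = 8*(I*(-13)) = 8*(-13*I) = -104*I)
b = 1/48570 ≈ 2.0589e-5
1/(d(L) + b) = 1/(-104*60 + 1/48570) = 1/(-6240 + 1/48570) = 1/(-303076799/48570) = -48570/303076799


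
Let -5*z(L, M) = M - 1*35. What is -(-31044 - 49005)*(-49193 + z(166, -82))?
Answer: -19679886552/5 ≈ -3.9360e+9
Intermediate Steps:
z(L, M) = 7 - M/5 (z(L, M) = -(M - 1*35)/5 = -(M - 35)/5 = -(-35 + M)/5 = 7 - M/5)
-(-31044 - 49005)*(-49193 + z(166, -82)) = -(-31044 - 49005)*(-49193 + (7 - ⅕*(-82))) = -(-80049)*(-49193 + (7 + 82/5)) = -(-80049)*(-49193 + 117/5) = -(-80049)*(-245848)/5 = -1*19679886552/5 = -19679886552/5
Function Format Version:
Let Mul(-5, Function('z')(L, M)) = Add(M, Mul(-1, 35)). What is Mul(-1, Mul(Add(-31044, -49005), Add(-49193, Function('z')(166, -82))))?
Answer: Rational(-19679886552, 5) ≈ -3.9360e+9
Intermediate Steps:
Function('z')(L, M) = Add(7, Mul(Rational(-1, 5), M)) (Function('z')(L, M) = Mul(Rational(-1, 5), Add(M, Mul(-1, 35))) = Mul(Rational(-1, 5), Add(M, -35)) = Mul(Rational(-1, 5), Add(-35, M)) = Add(7, Mul(Rational(-1, 5), M)))
Mul(-1, Mul(Add(-31044, -49005), Add(-49193, Function('z')(166, -82)))) = Mul(-1, Mul(Add(-31044, -49005), Add(-49193, Add(7, Mul(Rational(-1, 5), -82))))) = Mul(-1, Mul(-80049, Add(-49193, Add(7, Rational(82, 5))))) = Mul(-1, Mul(-80049, Add(-49193, Rational(117, 5)))) = Mul(-1, Mul(-80049, Rational(-245848, 5))) = Mul(-1, Rational(19679886552, 5)) = Rational(-19679886552, 5)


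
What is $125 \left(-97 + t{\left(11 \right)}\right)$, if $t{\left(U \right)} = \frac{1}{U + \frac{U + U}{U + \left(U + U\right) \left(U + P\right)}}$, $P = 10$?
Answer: $- \frac{230160}{19} \approx -12114.0$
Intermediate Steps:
$t{\left(U \right)} = \frac{1}{U + \frac{2 U}{U + 2 U \left(10 + U\right)}}$ ($t{\left(U \right)} = \frac{1}{U + \frac{U + U}{U + \left(U + U\right) \left(U + 10\right)}} = \frac{1}{U + \frac{2 U}{U + 2 U \left(10 + U\right)}}$)
$125 \left(-97 + t{\left(11 \right)}\right) = 125 \left(-97 + \frac{21 + 2 \cdot 11}{2 + 2 \cdot 11^{2} + 21 \cdot 11}\right) = 125 \left(-97 + \frac{21 + 22}{2 + 2 \cdot 121 + 231}\right) = 125 \left(-97 + \frac{1}{2 + 242 + 231} \cdot 43\right) = 125 \left(-97 + \frac{1}{475} \cdot 43\right) = 125 \left(-97 + \frac{43}{475}\right) = 125 \left(- \frac{46032}{475}\right) = - \frac{230160}{19}$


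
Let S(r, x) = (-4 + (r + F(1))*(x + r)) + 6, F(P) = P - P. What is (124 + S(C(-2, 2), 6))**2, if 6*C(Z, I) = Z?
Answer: 1247689/81 ≈ 15404.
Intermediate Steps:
F(P) = 0
C(Z, I) = Z/6
S(r, x) = 2 + r*(r + x) (S(r, x) = (-4 + (r + 0)*(x + r)) + 6 = (-4 + r*(r + x)) + 6 = 2 + r*(r + x))
(124 + S(C(-2, 2), 6))**2 = (124 + (2 + ((1/6)*(-2))**2 + ((1/6)*(-2))*6))**2 = (124 + (2 + (-1/3)**2 - 1/3*6))**2 = (124 + (2 + 1/9 - 2))**2 = (124 + 1/9)**2 = (1117/9)**2 = 1247689/81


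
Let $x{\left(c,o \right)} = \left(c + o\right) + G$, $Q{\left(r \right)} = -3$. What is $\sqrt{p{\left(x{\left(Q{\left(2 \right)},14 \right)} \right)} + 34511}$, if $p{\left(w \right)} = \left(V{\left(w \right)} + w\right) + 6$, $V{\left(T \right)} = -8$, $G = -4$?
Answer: $2 \sqrt{8629} \approx 185.78$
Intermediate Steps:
$x{\left(c,o \right)} = -4 + c + o$ ($x{\left(c,o \right)} = \left(c + o\right) - 4 = -4 + c + o$)
$p{\left(w \right)} = -2 + w$ ($p{\left(w \right)} = \left(-8 + w\right) + 6 = -2 + w$)
$\sqrt{p{\left(x{\left(Q{\left(2 \right)},14 \right)} \right)} + 34511} = \sqrt{\left(-2 - -7\right) + 34511} = \sqrt{\left(-2 + 7\right) + 34511} = \sqrt{5 + 34511} = \sqrt{34516} = 2 \sqrt{8629}$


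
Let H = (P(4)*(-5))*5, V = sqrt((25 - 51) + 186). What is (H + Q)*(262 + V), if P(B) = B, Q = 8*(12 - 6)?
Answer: -13624 - 208*sqrt(10) ≈ -14282.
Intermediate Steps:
Q = 48 (Q = 8*6 = 48)
V = 4*sqrt(10) (V = sqrt(-26 + 186) = sqrt(160) = 4*sqrt(10) ≈ 12.649)
H = -100 (H = (4*(-5))*5 = -20*5 = -100)
(H + Q)*(262 + V) = (-100 + 48)*(262 + 4*sqrt(10)) = -52*(262 + 4*sqrt(10)) = -13624 - 208*sqrt(10)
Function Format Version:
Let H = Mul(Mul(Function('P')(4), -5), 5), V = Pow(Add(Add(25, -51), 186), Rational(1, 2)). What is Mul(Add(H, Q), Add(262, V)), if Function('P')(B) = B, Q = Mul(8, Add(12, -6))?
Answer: Add(-13624, Mul(-208, Pow(10, Rational(1, 2)))) ≈ -14282.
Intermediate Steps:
Q = 48 (Q = Mul(8, 6) = 48)
V = Mul(4, Pow(10, Rational(1, 2))) (V = Pow(Add(-26, 186), Rational(1, 2)) = Pow(160, Rational(1, 2)) = Mul(4, Pow(10, Rational(1, 2))) ≈ 12.649)
H = -100 (H = Mul(Mul(4, -5), 5) = Mul(-20, 5) = -100)
Mul(Add(H, Q), Add(262, V)) = Mul(Add(-100, 48), Add(262, Mul(4, Pow(10, Rational(1, 2))))) = Mul(-52, Add(262, Mul(4, Pow(10, Rational(1, 2))))) = Add(-13624, Mul(-208, Pow(10, Rational(1, 2))))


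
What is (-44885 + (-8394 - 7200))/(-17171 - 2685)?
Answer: 60479/19856 ≈ 3.0459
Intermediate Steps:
(-44885 + (-8394 - 7200))/(-17171 - 2685) = (-44885 - 15594)/(-19856) = -60479*(-1/19856) = 60479/19856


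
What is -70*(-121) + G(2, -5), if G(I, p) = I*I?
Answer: 8474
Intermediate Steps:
G(I, p) = I²
-70*(-121) + G(2, -5) = -70*(-121) + 2² = 8470 + 4 = 8474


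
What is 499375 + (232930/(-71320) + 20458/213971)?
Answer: 762061972147453/1526041172 ≈ 4.9937e+5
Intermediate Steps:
499375 + (232930/(-71320) + 20458/213971) = 499375 + (232930*(-1/71320) + 20458*(1/213971)) = 499375 + (-23293/7132 + 20458/213971) = 499375 - 4838120047/1526041172 = 762061972147453/1526041172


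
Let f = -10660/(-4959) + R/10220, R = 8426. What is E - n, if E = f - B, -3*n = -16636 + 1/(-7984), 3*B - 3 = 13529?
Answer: -1016956425694831/101159236080 ≈ -10053.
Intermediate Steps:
B = 13532/3 (B = 1 + (1/3)*13529 = 1 + 13529/3 = 13532/3 ≈ 4510.7)
f = 75364867/25340490 (f = -10660/(-4959) + 8426/10220 = -10660*(-1/4959) + 8426*(1/10220) = 10660/4959 + 4213/5110 = 75364867/25340490 ≈ 2.9741)
n = 132821825/23952 (n = -(-16636 + 1/(-7984))/3 = -(-16636 - 1/7984)/3 = -1/3*(-132821825/7984) = 132821825/23952 ≈ 5545.3)
E = -114227138693/25340490 (E = 75364867/25340490 - 1*13532/3 = 75364867/25340490 - 13532/3 = -114227138693/25340490 ≈ -4507.7)
E - n = -114227138693/25340490 - 1*132821825/23952 = -114227138693/25340490 - 132821825/23952 = -1016956425694831/101159236080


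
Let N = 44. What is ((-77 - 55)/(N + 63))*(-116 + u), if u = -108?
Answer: 29568/107 ≈ 276.34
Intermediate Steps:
((-77 - 55)/(N + 63))*(-116 + u) = ((-77 - 55)/(44 + 63))*(-116 - 108) = -132/107*(-224) = 29568/107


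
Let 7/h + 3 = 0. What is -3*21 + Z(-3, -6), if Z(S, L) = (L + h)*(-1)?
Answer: -164/3 ≈ -54.667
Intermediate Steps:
h = -7/3 (h = 7/(-3 + 0) = 7/(-3) = 7*(-⅓) = -7/3 ≈ -2.3333)
Z(S, L) = 7/3 - L (Z(S, L) = (L - 7/3)*(-1) = (-7/3 + L)*(-1) = 7/3 - L)
-3*21 + Z(-3, -6) = -3*21 + (7/3 - 1*(-6)) = -63 + (7/3 + 6) = -63 + 25/3 = -164/3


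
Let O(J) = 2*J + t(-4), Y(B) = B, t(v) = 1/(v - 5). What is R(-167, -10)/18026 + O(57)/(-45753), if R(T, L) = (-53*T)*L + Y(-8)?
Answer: -18234076568/3711346101 ≈ -4.9131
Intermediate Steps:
t(v) = 1/(-5 + v)
O(J) = -⅑ + 2*J (O(J) = 2*J + 1/(-5 - 4) = 2*J + 1/(-9) = 2*J - ⅑ = -⅑ + 2*J)
R(T, L) = -8 - 53*L*T (R(T, L) = (-53*T)*L - 8 = -53*L*T - 8 = -8 - 53*L*T)
R(-167, -10)/18026 + O(57)/(-45753) = (-8 - 53*(-10)*(-167))/18026 + (-⅑ + 2*57)/(-45753) = (-8 - 88510)*(1/18026) + (-⅑ + 114)*(-1/45753) = -88518*1/18026 + (1025/9)*(-1/45753) = -44259/9013 - 1025/411777 = -18234076568/3711346101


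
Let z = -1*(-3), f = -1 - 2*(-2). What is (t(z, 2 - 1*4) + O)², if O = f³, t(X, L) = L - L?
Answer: 729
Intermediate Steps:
f = 3 (f = -1 + 4 = 3)
z = 3
t(X, L) = 0
O = 27 (O = 3³ = 27)
(t(z, 2 - 1*4) + O)² = (0 + 27)² = 27² = 729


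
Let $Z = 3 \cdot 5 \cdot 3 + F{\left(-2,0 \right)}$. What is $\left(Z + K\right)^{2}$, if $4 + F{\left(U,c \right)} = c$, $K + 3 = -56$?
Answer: $324$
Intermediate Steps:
$K = -59$ ($K = -3 - 56 = -59$)
$F{\left(U,c \right)} = -4 + c$
$Z = 41$ ($Z = 3 \cdot 5 \cdot 3 + \left(-4 + 0\right) = 3 \cdot 15 - 4 = 45 - 4 = 41$)
$\left(Z + K\right)^{2} = \left(41 - 59\right)^{2} = \left(-18\right)^{2} = 324$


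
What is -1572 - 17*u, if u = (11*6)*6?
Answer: -8304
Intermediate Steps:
u = 396 (u = 66*6 = 396)
-1572 - 17*u = -1572 - 17*396 = -1572 - 6732 = -8304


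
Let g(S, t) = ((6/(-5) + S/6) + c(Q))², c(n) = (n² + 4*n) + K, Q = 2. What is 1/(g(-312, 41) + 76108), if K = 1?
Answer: 25/1943101 ≈ 1.2866e-5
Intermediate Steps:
c(n) = 1 + n² + 4*n (c(n) = (n² + 4*n) + 1 = 1 + n² + 4*n)
g(S, t) = (59/5 + S/6)² (g(S, t) = ((6/(-5) + S/6) + (1 + 2² + 4*2))² = ((6*(-⅕) + S*(⅙)) + (1 + 4 + 8))² = ((-6/5 + S/6) + 13)² = (59/5 + S/6)²)
1/(g(-312, 41) + 76108) = 1/((354 + 5*(-312))²/900 + 76108) = 1/((354 - 1560)²/900 + 76108) = 1/((1/900)*(-1206)² + 76108) = 1/((1/900)*1454436 + 76108) = 1/(40401/25 + 76108) = 1/(1943101/25) = 25/1943101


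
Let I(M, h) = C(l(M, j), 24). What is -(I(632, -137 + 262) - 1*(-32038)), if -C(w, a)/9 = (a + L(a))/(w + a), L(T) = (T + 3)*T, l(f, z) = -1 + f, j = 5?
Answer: -20978842/655 ≈ -32029.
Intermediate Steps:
L(T) = T*(3 + T) (L(T) = (3 + T)*T = T*(3 + T))
C(w, a) = -9*(a + a*(3 + a))/(a + w) (C(w, a) = -9*(a + a*(3 + a))/(w + a) = -9*(a + a*(3 + a))/(a + w))
I(M, h) = -6048/(23 + M) (I(M, h) = 9*24*(-4 - 1*24)/(24 + (-1 + M)) = 9*24*(-4 - 24)/(23 + M) = 9*24*(-28)/(23 + M) = -6048/(23 + M))
-(I(632, -137 + 262) - 1*(-32038)) = -(-6048/(23 + 632) - 1*(-32038)) = -(-6048/655 + 32038) = -1*20978842/655 = -20978842/655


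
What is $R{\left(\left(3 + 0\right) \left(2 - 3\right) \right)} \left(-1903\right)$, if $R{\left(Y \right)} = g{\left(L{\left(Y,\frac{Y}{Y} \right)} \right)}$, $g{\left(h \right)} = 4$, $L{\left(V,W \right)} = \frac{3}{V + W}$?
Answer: $-7612$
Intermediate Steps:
$R{\left(Y \right)} = 4$
$R{\left(\left(3 + 0\right) \left(2 - 3\right) \right)} \left(-1903\right) = 4 \left(-1903\right) = -7612$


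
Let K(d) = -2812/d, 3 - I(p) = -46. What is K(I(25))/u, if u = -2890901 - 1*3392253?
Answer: 1406/153937273 ≈ 9.1336e-6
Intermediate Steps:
I(p) = 49 (I(p) = 3 - 1*(-46) = 3 + 46 = 49)
u = -6283154 (u = -2890901 - 3392253 = -6283154)
K(I(25))/u = -2812/49/(-6283154) = -2812*1/49*(-1/6283154) = -2812/49*(-1/6283154) = 1406/153937273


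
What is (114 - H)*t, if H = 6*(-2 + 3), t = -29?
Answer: -3132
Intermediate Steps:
H = 6 (H = 6*1 = 6)
(114 - H)*t = (114 - 1*6)*(-29) = (114 - 6)*(-29) = 108*(-29) = -3132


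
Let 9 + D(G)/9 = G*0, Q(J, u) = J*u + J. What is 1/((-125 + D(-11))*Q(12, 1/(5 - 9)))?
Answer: -1/1854 ≈ -0.00053937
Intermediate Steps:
Q(J, u) = J + J*u
D(G) = -81 (D(G) = -81 + 9*(G*0) = -81 + 9*0 = -81 + 0 = -81)
1/((-125 + D(-11))*Q(12, 1/(5 - 9))) = 1/((-125 - 81)*(12*(1 + 1/(5 - 9)))) = 1/(-2472*(1 + 1/(-4))) = 1/(-2472*(1 - 1/4)) = 1/(-2472*3/4) = 1/(-206*9) = 1/(-1854) = -1/1854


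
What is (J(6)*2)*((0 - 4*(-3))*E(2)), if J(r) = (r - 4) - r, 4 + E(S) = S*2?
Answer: 0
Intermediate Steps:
E(S) = -4 + 2*S (E(S) = -4 + S*2 = -4 + 2*S)
J(r) = -4 (J(r) = (-4 + r) - r = -4)
(J(6)*2)*((0 - 4*(-3))*E(2)) = (-4*2)*((0 - 4*(-3))*(-4 + 2*2)) = -8*(0 + 12)*(-4 + 4) = -96*0 = -8*0 = 0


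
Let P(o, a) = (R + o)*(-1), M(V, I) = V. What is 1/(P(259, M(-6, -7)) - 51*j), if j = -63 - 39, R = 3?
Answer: 1/4940 ≈ 0.00020243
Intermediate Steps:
j = -102
P(o, a) = -3 - o (P(o, a) = (3 + o)*(-1) = -3 - o)
1/(P(259, M(-6, -7)) - 51*j) = 1/((-3 - 1*259) - 51*(-102)) = 1/((-3 - 259) + 5202) = 1/(-262 + 5202) = 1/4940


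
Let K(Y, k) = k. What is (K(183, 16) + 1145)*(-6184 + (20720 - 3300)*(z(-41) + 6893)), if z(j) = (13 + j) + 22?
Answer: 139279778316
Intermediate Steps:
z(j) = 35 + j
(K(183, 16) + 1145)*(-6184 + (20720 - 3300)*(z(-41) + 6893)) = (16 + 1145)*(-6184 + (20720 - 3300)*((35 - 41) + 6893)) = 1161*(-6184 + 17420*(-6 + 6893)) = 1161*(-6184 + 17420*6887) = 1161*(-6184 + 119971540) = 1161*119965356 = 139279778316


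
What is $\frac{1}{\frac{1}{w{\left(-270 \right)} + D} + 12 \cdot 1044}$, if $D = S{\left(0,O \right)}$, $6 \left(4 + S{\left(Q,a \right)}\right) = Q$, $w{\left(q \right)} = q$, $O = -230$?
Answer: $\frac{274}{3432671} \approx 7.9821 \cdot 10^{-5}$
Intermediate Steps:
$S{\left(Q,a \right)} = -4 + \frac{Q}{6}$
$D = -4$ ($D = -4 + \frac{1}{6} \cdot 0 = -4 + 0 = -4$)
$\frac{1}{\frac{1}{w{\left(-270 \right)} + D} + 12 \cdot 1044} = \frac{1}{\frac{1}{-270 - 4} + 12 \cdot 1044} = \frac{1}{\frac{1}{-274} + 12528} = \frac{1}{- \frac{1}{274} + 12528} = \frac{1}{\frac{3432671}{274}} = \frac{274}{3432671}$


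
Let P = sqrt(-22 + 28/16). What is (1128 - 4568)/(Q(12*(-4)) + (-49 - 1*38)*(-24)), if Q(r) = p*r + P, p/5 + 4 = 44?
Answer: 34455040/75240219 + 6880*I/25080073 ≈ 0.45793 + 0.00027432*I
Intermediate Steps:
p = 200 (p = -20 + 5*44 = -20 + 220 = 200)
P = 9*I/2 (P = sqrt(-22 + 28*(1/16)) = sqrt(-22 + 7/4) = sqrt(-81/4) = 9*I/2 ≈ 4.5*I)
Q(r) = 200*r + 9*I/2
(1128 - 4568)/(Q(12*(-4)) + (-49 - 1*38)*(-24)) = (1128 - 4568)/((200*(12*(-4)) + 9*I/2) + (-49 - 1*38)*(-24)) = -3440/((200*(-48) + 9*I/2) + (-49 - 38)*(-24)) = -3440/((-9600 + 9*I/2) - 87*(-24)) = -3440/((-9600 + 9*I/2) + 2088) = -3440*4*(-7512 - 9*I/2)/225720657 = -13760*(-7512 - 9*I/2)/225720657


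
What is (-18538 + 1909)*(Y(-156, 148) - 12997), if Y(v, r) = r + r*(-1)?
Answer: 216127113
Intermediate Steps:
Y(v, r) = 0 (Y(v, r) = r - r = 0)
(-18538 + 1909)*(Y(-156, 148) - 12997) = (-18538 + 1909)*(0 - 12997) = -16629*(-12997) = 216127113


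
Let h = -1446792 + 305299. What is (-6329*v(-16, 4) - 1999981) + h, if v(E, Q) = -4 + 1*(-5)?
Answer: -3084513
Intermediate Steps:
v(E, Q) = -9 (v(E, Q) = -4 - 5 = -9)
h = -1141493
(-6329*v(-16, 4) - 1999981) + h = (-6329*(-9) - 1999981) - 1141493 = (56961 - 1999981) - 1141493 = -1943020 - 1141493 = -3084513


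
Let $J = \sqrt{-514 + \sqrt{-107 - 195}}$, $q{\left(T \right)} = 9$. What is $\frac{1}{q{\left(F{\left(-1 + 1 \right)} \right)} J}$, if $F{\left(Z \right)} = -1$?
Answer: $\frac{1}{9 \sqrt{-514 + i \sqrt{302}}} \approx 8.279 \cdot 10^{-5} - 0.0048988 i$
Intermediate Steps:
$J = \sqrt{-514 + i \sqrt{302}}$ ($J = \sqrt{-514 + \sqrt{-302}} = \sqrt{-514 + i \sqrt{302}} \approx 0.3832 + 22.675 i$)
$\frac{1}{q{\left(F{\left(-1 + 1 \right)} \right)} J} = \frac{1}{9 \sqrt{-514 + i \sqrt{302}}}$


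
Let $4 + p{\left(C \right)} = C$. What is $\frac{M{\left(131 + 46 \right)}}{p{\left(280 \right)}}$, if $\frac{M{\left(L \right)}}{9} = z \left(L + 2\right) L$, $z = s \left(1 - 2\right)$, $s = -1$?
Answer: $\frac{95049}{92} \approx 1033.1$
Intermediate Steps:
$p{\left(C \right)} = -4 + C$
$z = 1$ ($z = - (1 - 2) = \left(-1\right) \left(-1\right) = 1$)
$M{\left(L \right)} = 9 L \left(2 + L\right)$ ($M{\left(L \right)} = 9 \cdot 1 \left(L + 2\right) L = 9 \cdot 1 \left(2 + L\right) L = 9 \cdot 1 L \left(2 + L\right) = 9 L \left(2 + L\right)$)
$\frac{M{\left(131 + 46 \right)}}{p{\left(280 \right)}} = \frac{9 \left(131 + 46\right) \left(2 + \left(131 + 46\right)\right)}{-4 + 280} = \frac{9 \cdot 177 \left(2 + 177\right)}{276} = 9 \cdot 177 \cdot 179 \cdot \frac{1}{276} = 285147 \cdot \frac{1}{276} = \frac{95049}{92}$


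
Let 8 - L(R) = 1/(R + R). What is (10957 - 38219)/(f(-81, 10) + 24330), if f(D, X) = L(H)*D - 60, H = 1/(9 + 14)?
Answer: -54524/49107 ≈ -1.1103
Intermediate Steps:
H = 1/23 ≈ 0.043478
L(R) = 8 - 1/(2*R) (L(R) = 8 - 1/(R + R) = 8 - 1/(2*R))
f(D, X) = -60 - 7*D/2 (f(D, X) = (8 - 1/(2*1/23))*D - 60 = (8 - 1/2*23)*D - 60 = (8 - 23/2)*D - 60 = -7*D/2 - 60 = -60 - 7*D/2)
(10957 - 38219)/(f(-81, 10) + 24330) = (10957 - 38219)/((-60 - 7/2*(-81)) + 24330) = -27262/((-60 + 567/2) + 24330) = -27262/(447/2 + 24330) = -27262/49107/2 = -27262*2/49107 = -54524/49107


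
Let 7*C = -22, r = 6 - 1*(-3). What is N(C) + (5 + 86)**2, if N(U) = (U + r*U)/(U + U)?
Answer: 8286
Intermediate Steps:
r = 9 (r = 6 + 3 = 9)
C = -22/7 (C = (1/7)*(-22) = -22/7 ≈ -3.1429)
N(U) = 5 (N(U) = (U + 9*U)/(U + U) = (10*U)/((2*U)) = (10*U)*(1/(2*U)) = 5)
N(C) + (5 + 86)**2 = 5 + (5 + 86)**2 = 5 + 91**2 = 5 + 8281 = 8286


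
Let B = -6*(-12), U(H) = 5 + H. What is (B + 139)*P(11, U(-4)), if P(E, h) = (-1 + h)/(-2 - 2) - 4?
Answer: -844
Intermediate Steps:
P(E, h) = -15/4 - h/4 (P(E, h) = (-1 + h)/(-4) - 4 = (-1 + h)*(-¼) - 4 = (¼ - h/4) - 4 = -15/4 - h/4)
B = 72
(B + 139)*P(11, U(-4)) = (72 + 139)*(-15/4 - (5 - 4)/4) = 211*(-15/4 - ¼*1) = 211*(-15/4 - ¼) = 211*(-4) = -844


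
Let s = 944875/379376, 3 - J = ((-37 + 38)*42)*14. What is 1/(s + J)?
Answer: -379376/220990085 ≈ -0.0017167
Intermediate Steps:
J = -585 (J = 3 - (-37 + 38)*42*14 = 3 - 1*42*14 = 3 - 42*14 = 3 - 1*588 = 3 - 588 = -585)
s = 944875/379376 (s = 944875*(1/379376) = 944875/379376 ≈ 2.4906)
1/(s + J) = 1/(944875/379376 - 585) = 1/(-220990085/379376) = -379376/220990085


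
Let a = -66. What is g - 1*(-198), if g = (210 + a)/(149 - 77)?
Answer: 200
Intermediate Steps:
g = 2 (g = (210 - 66)/(149 - 77) = 144/72 = 144*(1/72) = 2)
g - 1*(-198) = 2 - 1*(-198) = 2 + 198 = 200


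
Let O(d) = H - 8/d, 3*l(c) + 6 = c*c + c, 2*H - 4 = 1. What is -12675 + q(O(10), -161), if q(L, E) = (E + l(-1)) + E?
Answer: -12999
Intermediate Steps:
H = 5/2 (H = 2 + (½)*1 = 2 + ½ = 5/2 ≈ 2.5000)
l(c) = -2 + c/3 + c²/3 (l(c) = -2 + (c*c + c)/3 = -2 + (c² + c)/3 = -2 + (c + c²)/3 = -2 + (c/3 + c²/3) = -2 + c/3 + c²/3)
O(d) = 5/2 - 8/d
q(L, E) = -2 + 2*E (q(L, E) = (E + (-2 + (⅓)*(-1) + (⅓)*(-1)²)) + E = (E + (-2 - ⅓ + (⅓)*1)) + E = (E + (-2 - ⅓ + ⅓)) + E = (E - 2) + E = (-2 + E) + E = -2 + 2*E)
-12675 + q(O(10), -161) = -12675 + (-2 + 2*(-161)) = -12675 + (-2 - 322) = -12675 - 324 = -12999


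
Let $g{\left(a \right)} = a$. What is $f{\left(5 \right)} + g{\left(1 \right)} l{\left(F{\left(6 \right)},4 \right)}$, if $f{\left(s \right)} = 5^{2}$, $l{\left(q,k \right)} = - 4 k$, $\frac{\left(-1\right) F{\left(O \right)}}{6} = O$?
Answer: $9$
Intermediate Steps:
$F{\left(O \right)} = - 6 O$
$f{\left(s \right)} = 25$
$f{\left(5 \right)} + g{\left(1 \right)} l{\left(F{\left(6 \right)},4 \right)} = 25 + 1 \left(\left(-4\right) 4\right) = 25 + 1 \left(-16\right) = 25 - 16 = 9$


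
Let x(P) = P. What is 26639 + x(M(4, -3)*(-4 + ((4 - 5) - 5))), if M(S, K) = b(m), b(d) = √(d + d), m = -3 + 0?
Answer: 26639 - 10*I*√6 ≈ 26639.0 - 24.495*I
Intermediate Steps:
m = -3
b(d) = √2*√d (b(d) = √(2*d) = √2*√d)
M(S, K) = I*√6 (M(S, K) = √2*√(-3) = √2*(I*√3) = I*√6)
26639 + x(M(4, -3)*(-4 + ((4 - 5) - 5))) = 26639 + (I*√6)*(-4 + ((4 - 5) - 5)) = 26639 + (I*√6)*(-4 + (-1 - 5)) = 26639 + (I*√6)*(-4 - 6) = 26639 + (I*√6)*(-10) = 26639 - 10*I*√6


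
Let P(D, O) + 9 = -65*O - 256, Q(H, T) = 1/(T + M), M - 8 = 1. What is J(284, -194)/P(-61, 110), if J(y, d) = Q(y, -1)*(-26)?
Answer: 13/29660 ≈ 0.00043830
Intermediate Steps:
M = 9 (M = 8 + 1 = 9)
Q(H, T) = 1/(9 + T) (Q(H, T) = 1/(T + 9) = 1/(9 + T))
P(D, O) = -265 - 65*O (P(D, O) = -9 + (-65*O - 256) = -9 + (-256 - 65*O) = -265 - 65*O)
J(y, d) = -13/4 (J(y, d) = -26/(9 - 1) = -26/8 = (⅛)*(-26) = -13/4)
J(284, -194)/P(-61, 110) = -13/(4*(-265 - 65*110)) = -13/(4*(-265 - 7150)) = -13/4/(-7415) = -13/4*(-1/7415) = 13/29660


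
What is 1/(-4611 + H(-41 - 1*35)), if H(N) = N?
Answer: -1/4687 ≈ -0.00021336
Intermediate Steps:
1/(-4611 + H(-41 - 1*35)) = 1/(-4611 + (-41 - 1*35)) = 1/(-4611 + (-41 - 35)) = 1/(-4611 - 76) = 1/(-4687) = -1/4687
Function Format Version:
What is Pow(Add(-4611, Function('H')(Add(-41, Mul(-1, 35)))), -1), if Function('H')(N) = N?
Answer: Rational(-1, 4687) ≈ -0.00021336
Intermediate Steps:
Pow(Add(-4611, Function('H')(Add(-41, Mul(-1, 35)))), -1) = Pow(Add(-4611, Add(-41, Mul(-1, 35))), -1) = Pow(Add(-4611, Add(-41, -35)), -1) = Pow(Add(-4611, -76), -1) = Pow(-4687, -1) = Rational(-1, 4687)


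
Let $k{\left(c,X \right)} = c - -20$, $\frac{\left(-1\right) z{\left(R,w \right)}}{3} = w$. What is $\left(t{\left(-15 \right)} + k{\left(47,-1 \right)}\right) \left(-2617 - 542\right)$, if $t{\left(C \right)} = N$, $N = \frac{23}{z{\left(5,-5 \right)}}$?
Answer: $- \frac{1082484}{5} \approx -2.165 \cdot 10^{5}$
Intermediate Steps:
$z{\left(R,w \right)} = - 3 w$
$k{\left(c,X \right)} = 20 + c$ ($k{\left(c,X \right)} = c + 20 = 20 + c$)
$N = \frac{23}{15}$ ($N = \frac{23}{\left(-3\right) \left(-5\right)} = \frac{23}{15} \approx 1.5333$)
$t{\left(C \right)} = \frac{23}{15}$
$\left(t{\left(-15 \right)} + k{\left(47,-1 \right)}\right) \left(-2617 - 542\right) = \left(\frac{23}{15} + \left(20 + 47\right)\right) \left(-2617 - 542\right) = \left(\frac{23}{15} + 67\right) \left(-3159\right) = \frac{1028}{15} \left(-3159\right) = - \frac{1082484}{5}$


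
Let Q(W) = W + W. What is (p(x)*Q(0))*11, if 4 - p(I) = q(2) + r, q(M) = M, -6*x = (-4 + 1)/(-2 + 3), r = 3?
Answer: 0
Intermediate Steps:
x = ½ (x = -(-4 + 1)/(6*(-2 + 3)) = -(-1)/(2*1) = -(-1)/2 = -⅙*(-3) = ½ ≈ 0.50000)
Q(W) = 2*W
p(I) = -1 (p(I) = 4 - (2 + 3) = 4 - 1*5 = 4 - 5 = -1)
(p(x)*Q(0))*11 = -2*0*11 = -1*0*11 = 0*11 = 0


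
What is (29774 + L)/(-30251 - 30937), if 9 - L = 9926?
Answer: -6619/20396 ≈ -0.32452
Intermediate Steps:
L = -9917 (L = 9 - 1*9926 = 9 - 9926 = -9917)
(29774 + L)/(-30251 - 30937) = (29774 - 9917)/(-30251 - 30937) = 19857/(-61188) = 19857*(-1/61188) = -6619/20396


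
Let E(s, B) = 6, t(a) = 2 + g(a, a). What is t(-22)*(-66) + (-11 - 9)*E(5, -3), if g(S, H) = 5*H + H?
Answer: 8460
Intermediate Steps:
g(S, H) = 6*H
t(a) = 2 + 6*a
t(-22)*(-66) + (-11 - 9)*E(5, -3) = (2 + 6*(-22))*(-66) + (-11 - 9)*6 = (2 - 132)*(-66) - 20*6 = -130*(-66) - 120 = 8580 - 120 = 8460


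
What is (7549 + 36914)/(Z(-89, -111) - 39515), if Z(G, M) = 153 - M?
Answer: -44463/39251 ≈ -1.1328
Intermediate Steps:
(7549 + 36914)/(Z(-89, -111) - 39515) = (7549 + 36914)/((153 - 1*(-111)) - 39515) = 44463/((153 + 111) - 39515) = 44463/(264 - 39515) = 44463/(-39251) = 44463*(-1/39251) = -44463/39251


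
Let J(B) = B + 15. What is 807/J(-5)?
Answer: 807/10 ≈ 80.700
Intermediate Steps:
J(B) = 15 + B
807/J(-5) = 807/(15 - 5) = 807/10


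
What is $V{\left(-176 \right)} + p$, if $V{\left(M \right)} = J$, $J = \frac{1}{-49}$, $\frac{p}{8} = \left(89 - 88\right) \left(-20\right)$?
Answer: $- \frac{7841}{49} \approx -160.02$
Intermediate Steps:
$p = -160$ ($p = 8 \left(89 - 88\right) \left(-20\right) = 8 \cdot 1 \left(-20\right) = 8 \left(-20\right) = -160$)
$J = - \frac{1}{49} \approx -0.020408$
$V{\left(M \right)} = - \frac{1}{49}$
$V{\left(-176 \right)} + p = - \frac{1}{49} - 160 = - \frac{7841}{49}$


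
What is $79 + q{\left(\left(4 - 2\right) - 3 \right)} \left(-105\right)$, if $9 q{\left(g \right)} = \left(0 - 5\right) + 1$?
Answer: $\frac{377}{3} \approx 125.67$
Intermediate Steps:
$q{\left(g \right)} = - \frac{4}{9}$ ($q{\left(g \right)} = \frac{\left(0 - 5\right) + 1}{9} = \frac{-5 + 1}{9} = \frac{1}{9} \left(-4\right) = - \frac{4}{9}$)
$79 + q{\left(\left(4 - 2\right) - 3 \right)} \left(-105\right) = 79 - - \frac{140}{3} = 79 + \frac{140}{3} = \frac{377}{3}$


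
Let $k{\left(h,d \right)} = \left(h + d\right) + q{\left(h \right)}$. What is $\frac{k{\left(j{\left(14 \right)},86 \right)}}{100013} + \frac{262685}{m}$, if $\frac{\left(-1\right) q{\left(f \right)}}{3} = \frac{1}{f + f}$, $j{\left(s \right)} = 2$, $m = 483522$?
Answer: $\frac{52628204399}{96716971572} \approx 0.54415$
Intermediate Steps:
$q{\left(f \right)} = - \frac{3}{2 f}$ ($q{\left(f \right)} = - \frac{3}{f + f} = - \frac{3}{2 f}$)
$k{\left(h,d \right)} = d + h - \frac{3}{2 h}$ ($k{\left(h,d \right)} = \left(h + d\right) - \frac{3}{2 h} = \left(d + h\right) - \frac{3}{2 h} = d + h - \frac{3}{2 h}$)
$\frac{k{\left(j{\left(14 \right)},86 \right)}}{100013} + \frac{262685}{m} = \frac{86 + 2 - \frac{3}{2 \cdot 2}}{100013} + \frac{262685}{483522} = \left(86 + 2 - \frac{3}{4}\right) \frac{1}{100013} + 262685 \cdot \frac{1}{483522} = \left(86 + 2 - \frac{3}{4}\right) \frac{1}{100013} + \frac{262685}{483522} = \frac{349}{4} \cdot \frac{1}{100013} + \frac{262685}{483522} = \frac{349}{400052} + \frac{262685}{483522} = \frac{52628204399}{96716971572}$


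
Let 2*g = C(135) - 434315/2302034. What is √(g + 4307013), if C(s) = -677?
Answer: √465767763097389783/328862 ≈ 2075.3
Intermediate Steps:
g = -222701619/657724 (g = (-677 - 434315/2302034)/2 = (-677 - 1*62045/328862)/2 = (-677 - 62045/328862)/2 = (½)*(-222701619/328862) = -222701619/657724 ≈ -338.59)
√(g + 4307013) = √(-222701619/657724 + 4307013) = √(2832603116793/657724) = √465767763097389783/328862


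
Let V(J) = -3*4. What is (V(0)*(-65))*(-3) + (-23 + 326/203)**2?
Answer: -77567411/41209 ≈ -1882.3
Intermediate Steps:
V(J) = -12
(V(0)*(-65))*(-3) + (-23 + 326/203)**2 = -12*(-65)*(-3) + (-23 + 326/203)**2 = 780*(-3) + (-23 + 326*(1/203))**2 = -2340 + (-23 + 326/203)**2 = -2340 + (-4343/203)**2 = -2340 + 18861649/41209 = -77567411/41209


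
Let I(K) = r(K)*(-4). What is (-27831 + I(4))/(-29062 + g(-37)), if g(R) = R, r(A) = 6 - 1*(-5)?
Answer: 27875/29099 ≈ 0.95794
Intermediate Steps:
r(A) = 11 (r(A) = 6 + 5 = 11)
I(K) = -44 (I(K) = 11*(-4) = -44)
(-27831 + I(4))/(-29062 + g(-37)) = (-27831 - 44)/(-29062 - 37) = -27875/(-29099) = -27875*(-1/29099) = 27875/29099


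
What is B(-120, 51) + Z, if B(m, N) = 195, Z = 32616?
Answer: 32811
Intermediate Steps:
B(-120, 51) + Z = 195 + 32616 = 32811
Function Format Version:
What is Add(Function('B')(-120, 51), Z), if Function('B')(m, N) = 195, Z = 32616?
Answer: 32811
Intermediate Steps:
Add(Function('B')(-120, 51), Z) = Add(195, 32616) = 32811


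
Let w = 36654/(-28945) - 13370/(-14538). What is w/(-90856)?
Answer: 72940601/19116211881480 ≈ 3.8156e-6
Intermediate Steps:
w = -72940601/210401205 (w = 36654*(-1/28945) - 13370*(-1/14538) = -36654/28945 + 6685/7269 = -72940601/210401205 ≈ -0.34667)
w/(-90856) = -72940601/210401205/(-90856) = -72940601/210401205*(-1/90856) = 72940601/19116211881480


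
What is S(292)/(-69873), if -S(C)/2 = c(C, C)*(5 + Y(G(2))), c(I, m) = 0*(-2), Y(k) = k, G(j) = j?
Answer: 0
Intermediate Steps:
c(I, m) = 0
S(C) = 0 (S(C) = -0*(5 + 2) = -0*7 = -2*0 = 0)
S(292)/(-69873) = 0/(-69873) = 0*(-1/69873) = 0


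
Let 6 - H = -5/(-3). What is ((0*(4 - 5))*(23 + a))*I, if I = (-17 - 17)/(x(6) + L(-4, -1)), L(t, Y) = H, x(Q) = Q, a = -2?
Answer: 0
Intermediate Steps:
H = 13/3 (H = 6 - (-5)/(-3) = 6 - (-5)*(-1)/3 = 6 - 1*5/3 = 6 - 5/3 = 13/3 ≈ 4.3333)
L(t, Y) = 13/3
I = -102/31 (I = (-17 - 17)/(6 + 13/3) = -34/31/3 = -34*3/31 = -102/31 ≈ -3.2903)
((0*(4 - 5))*(23 + a))*I = ((0*(4 - 5))*(23 - 2))*(-102/31) = ((0*(-1))*21)*(-102/31) = (0*21)*(-102/31) = 0*(-102/31) = 0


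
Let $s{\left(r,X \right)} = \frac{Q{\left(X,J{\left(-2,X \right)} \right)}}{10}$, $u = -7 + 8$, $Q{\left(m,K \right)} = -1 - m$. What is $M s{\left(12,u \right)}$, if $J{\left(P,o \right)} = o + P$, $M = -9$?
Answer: $\frac{9}{5} \approx 1.8$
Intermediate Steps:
$J{\left(P,o \right)} = P + o$
$u = 1$
$s{\left(r,X \right)} = - \frac{1}{10} - \frac{X}{10}$ ($s{\left(r,X \right)} = \frac{-1 - X}{10} = \left(-1 - X\right) \frac{1}{10} = - \frac{1}{10} - \frac{X}{10}$)
$M s{\left(12,u \right)} = - 9 \left(- \frac{1}{10} - \frac{1}{10}\right) = \left(-9\right) \left(- \frac{1}{5}\right) = \frac{9}{5}$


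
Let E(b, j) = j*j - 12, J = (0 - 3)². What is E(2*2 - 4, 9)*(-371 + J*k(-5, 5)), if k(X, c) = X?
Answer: -28704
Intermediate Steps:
J = 9 (J = (-3)² = 9)
E(b, j) = -12 + j² (E(b, j) = j² - 12 = -12 + j²)
E(2*2 - 4, 9)*(-371 + J*k(-5, 5)) = (-12 + 9²)*(-371 + 9*(-5)) = (-12 + 81)*(-371 - 45) = 69*(-416) = -28704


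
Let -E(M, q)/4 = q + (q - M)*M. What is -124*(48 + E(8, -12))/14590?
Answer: -45632/7295 ≈ -6.2552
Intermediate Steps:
E(M, q) = -4*q - 4*M*(q - M) (E(M, q) = -4*(q + (q - M)*M) = -4*(q + M*(q - M)) = -4*q - 4*M*(q - M))
-124*(48 + E(8, -12))/14590 = -124*(48 + (-4*(-12) + 4*8² - 4*8*(-12)))/14590 = -124*(48 + (48 + 4*64 + 384))*(1/14590) = -124*(48 + (48 + 256 + 384))*(1/14590) = -124*(48 + 688)*(1/14590) = -124*736*(1/14590) = -91264*1/14590 = -45632/7295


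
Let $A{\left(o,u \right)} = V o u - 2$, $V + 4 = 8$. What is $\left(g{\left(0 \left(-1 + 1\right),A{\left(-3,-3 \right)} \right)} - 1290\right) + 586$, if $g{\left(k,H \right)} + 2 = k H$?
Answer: $-706$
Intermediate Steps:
$V = 4$ ($V = -4 + 8 = 4$)
$A{\left(o,u \right)} = -2 + 4 o u$ ($A{\left(o,u \right)} = 4 o u - 2 = -2 + 4 o u$)
$g{\left(k,H \right)} = -2 + H k$ ($g{\left(k,H \right)} = -2 + k H = -2 + H k$)
$\left(g{\left(0 \left(-1 + 1\right),A{\left(-3,-3 \right)} \right)} - 1290\right) + 586 = \left(\left(-2 + \left(-2 + 4 \left(-3\right) \left(-3\right)\right) 0 \left(-1 + 1\right)\right) - 1290\right) + 586 = \left(\left(-2 + \left(-2 + 36\right) 0 \cdot 0\right) - 1290\right) + 586 = \left(\left(-2 + 34 \cdot 0\right) - 1290\right) + 586 = \left(\left(-2 + 0\right) - 1290\right) + 586 = \left(-2 - 1290\right) + 586 = -1292 + 586 = -706$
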